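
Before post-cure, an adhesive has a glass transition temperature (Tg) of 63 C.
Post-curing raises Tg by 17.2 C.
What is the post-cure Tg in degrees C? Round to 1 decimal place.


Tg_post = Tg_base + delta_Tg
= 63 + 17.2
= 80.2 C

80.2


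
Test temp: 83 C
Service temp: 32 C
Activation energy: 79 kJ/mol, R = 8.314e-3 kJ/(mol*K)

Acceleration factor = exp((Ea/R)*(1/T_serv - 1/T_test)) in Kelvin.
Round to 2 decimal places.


AF = exp((79/0.008314)*(1/305.15 - 1/356.15))
= 86.40

86.40


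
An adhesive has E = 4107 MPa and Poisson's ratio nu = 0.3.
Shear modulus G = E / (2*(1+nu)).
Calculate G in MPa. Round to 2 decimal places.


G = 4107 / (2*(1+0.3))
= 4107 / 2.60
= 1579.62 MPa

1579.62


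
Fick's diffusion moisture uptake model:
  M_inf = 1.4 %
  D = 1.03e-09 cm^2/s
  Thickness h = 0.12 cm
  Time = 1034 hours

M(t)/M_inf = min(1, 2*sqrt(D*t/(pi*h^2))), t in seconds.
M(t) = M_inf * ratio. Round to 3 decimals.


t_sec = 1034 * 3600 = 3722400
ratio = 2*sqrt(1.03e-09*3722400/(pi*0.12^2))
= min(1, 0.582243)
= 0.582243
M(t) = 1.4 * 0.582243 = 0.815 %

0.815


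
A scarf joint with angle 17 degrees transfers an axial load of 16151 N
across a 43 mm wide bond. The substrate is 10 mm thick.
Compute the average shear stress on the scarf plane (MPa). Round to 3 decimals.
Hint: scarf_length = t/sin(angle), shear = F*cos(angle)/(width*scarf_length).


scarf_length = 10 / sin(17 deg) = 34.2030 mm
cos(17 deg) = 0.956305
shear stress = 16151 * 0.956305 / (43 * 34.2030)
= 10.502 MPa

10.502


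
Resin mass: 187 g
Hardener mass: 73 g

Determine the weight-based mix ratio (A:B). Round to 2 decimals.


Ratio = 187 / 73 = 2.56

2.56


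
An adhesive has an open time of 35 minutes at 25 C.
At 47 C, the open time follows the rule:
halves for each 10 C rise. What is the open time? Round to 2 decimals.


Factor = 2^((47-25)/10) = 4.5948
Open time = 35 / 4.5948 = 7.62 min

7.62


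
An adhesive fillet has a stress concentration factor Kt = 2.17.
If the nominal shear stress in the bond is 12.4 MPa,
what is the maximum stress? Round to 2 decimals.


Max stress = 12.4 * 2.17 = 26.91 MPa

26.91


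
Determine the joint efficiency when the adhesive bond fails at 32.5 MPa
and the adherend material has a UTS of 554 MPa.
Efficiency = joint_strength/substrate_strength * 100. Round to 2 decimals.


Joint efficiency = 32.5 / 554 * 100
= 5.87%

5.87


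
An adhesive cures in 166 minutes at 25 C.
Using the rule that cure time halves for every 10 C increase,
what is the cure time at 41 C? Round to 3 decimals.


Factor = 2^((41 - 25) / 10) = 3.0314
Cure time = 166 / 3.0314
= 54.760 minutes

54.760


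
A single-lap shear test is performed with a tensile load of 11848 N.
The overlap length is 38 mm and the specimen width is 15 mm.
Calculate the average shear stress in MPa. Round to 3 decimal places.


Shear stress = F / (overlap * width)
= 11848 / (38 * 15)
= 11848 / 570
= 20.786 MPa

20.786


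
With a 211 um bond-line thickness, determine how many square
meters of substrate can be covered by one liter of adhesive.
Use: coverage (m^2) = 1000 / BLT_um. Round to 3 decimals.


Coverage = 1000 / 211 = 4.739 m^2

4.739


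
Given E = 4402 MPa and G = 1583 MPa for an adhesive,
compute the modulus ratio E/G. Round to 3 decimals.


E/G ratio = 4402 / 1583 = 2.781

2.781


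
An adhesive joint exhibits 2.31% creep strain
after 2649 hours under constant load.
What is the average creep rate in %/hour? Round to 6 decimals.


Creep rate = strain / time
= 2.31 / 2649
= 0.000872 %/h

0.000872


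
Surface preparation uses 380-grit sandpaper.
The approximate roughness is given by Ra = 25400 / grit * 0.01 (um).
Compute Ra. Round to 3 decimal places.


Ra = 25400 / 380 * 0.01
= 254 / 380
= 0.668 um

0.668


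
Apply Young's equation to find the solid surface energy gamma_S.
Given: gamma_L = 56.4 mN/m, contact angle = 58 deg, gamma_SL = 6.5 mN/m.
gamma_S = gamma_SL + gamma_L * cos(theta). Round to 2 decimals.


theta_rad = 58 * pi/180 = 1.012291
gamma_S = 6.5 + 56.4 * cos(1.012291)
= 36.39 mN/m

36.39


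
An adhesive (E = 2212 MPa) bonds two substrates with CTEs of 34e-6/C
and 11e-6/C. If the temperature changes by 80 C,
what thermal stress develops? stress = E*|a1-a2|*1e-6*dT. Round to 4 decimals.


Stress = 2212 * |34 - 11| * 1e-6 * 80
= 4.0701 MPa

4.0701


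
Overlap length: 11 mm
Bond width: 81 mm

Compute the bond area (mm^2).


Bond area = 11 * 81 = 891 mm^2

891


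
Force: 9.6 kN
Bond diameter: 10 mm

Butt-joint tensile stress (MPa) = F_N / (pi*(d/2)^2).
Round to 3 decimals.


F_N = 9.6 * 1000 = 9600.0 N
A = pi*(5.0)^2 = 78.5398 mm^2
stress = 9600.0 / 78.5398 = 122.231 MPa

122.231


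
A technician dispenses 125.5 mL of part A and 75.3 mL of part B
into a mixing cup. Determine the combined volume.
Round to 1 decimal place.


Combined volume = 125.5 + 75.3
= 200.8 mL

200.8


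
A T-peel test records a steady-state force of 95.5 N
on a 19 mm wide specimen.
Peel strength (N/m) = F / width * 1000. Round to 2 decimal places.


Peel strength = 95.5 / 19 * 1000
= 5026.32 N/m

5026.32


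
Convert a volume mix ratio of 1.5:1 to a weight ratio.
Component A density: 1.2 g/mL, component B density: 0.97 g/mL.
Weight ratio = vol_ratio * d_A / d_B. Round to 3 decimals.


= 1.5 * 1.2 / 0.97 = 1.856

1.856


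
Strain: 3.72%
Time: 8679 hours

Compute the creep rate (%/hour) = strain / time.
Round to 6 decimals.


Creep rate = 3.72 / 8679
= 0.000429 %/h

0.000429


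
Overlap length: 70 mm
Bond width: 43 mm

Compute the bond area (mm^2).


Bond area = 70 * 43 = 3010 mm^2

3010


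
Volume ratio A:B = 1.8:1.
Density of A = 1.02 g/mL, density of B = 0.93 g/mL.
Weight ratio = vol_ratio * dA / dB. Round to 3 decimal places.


Wt ratio = 1.8 * 1.02 / 0.93
= 1.974

1.974


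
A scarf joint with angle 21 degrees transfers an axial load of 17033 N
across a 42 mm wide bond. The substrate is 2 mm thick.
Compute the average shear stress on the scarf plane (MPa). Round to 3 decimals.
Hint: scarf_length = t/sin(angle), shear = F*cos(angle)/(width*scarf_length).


scarf_length = 2 / sin(21 deg) = 5.5809 mm
cos(21 deg) = 0.933580
shear stress = 17033 * 0.933580 / (42 * 5.5809)
= 67.841 MPa

67.841


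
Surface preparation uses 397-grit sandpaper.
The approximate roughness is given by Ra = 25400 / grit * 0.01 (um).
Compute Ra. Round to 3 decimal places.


Ra = 25400 / 397 * 0.01
= 254 / 397
= 0.640 um

0.640


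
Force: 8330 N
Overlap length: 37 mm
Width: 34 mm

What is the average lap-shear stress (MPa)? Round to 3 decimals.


Average shear stress = F / (overlap * width)
= 8330 / (37 * 34)
= 6.622 MPa

6.622


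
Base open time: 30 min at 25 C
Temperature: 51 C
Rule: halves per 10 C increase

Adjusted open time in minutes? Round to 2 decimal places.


Acceleration = 2^((51-25)/10) = 6.0629
Open time = 30 / 6.0629 = 4.95 min

4.95


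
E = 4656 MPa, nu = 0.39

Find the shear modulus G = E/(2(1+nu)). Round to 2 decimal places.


G = 4656 / (2 * 1.39)
= 1674.82 MPa

1674.82


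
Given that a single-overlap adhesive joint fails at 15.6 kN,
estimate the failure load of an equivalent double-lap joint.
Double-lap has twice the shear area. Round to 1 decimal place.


Double-lap factor = 2
Expected load = 15.6 * 2 = 31.2 kN

31.2


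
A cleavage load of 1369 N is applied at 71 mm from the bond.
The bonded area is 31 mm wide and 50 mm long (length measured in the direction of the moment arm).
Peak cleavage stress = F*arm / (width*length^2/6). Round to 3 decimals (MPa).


Moment = 1369 * 71 = 97199 N*mm
Section modulus = 31 * 2500 / 6 = 77500 / 6 mm^3
Stress = 97199 / (77500 / 6) = 583194 / 77500
= 7.525 MPa

7.525


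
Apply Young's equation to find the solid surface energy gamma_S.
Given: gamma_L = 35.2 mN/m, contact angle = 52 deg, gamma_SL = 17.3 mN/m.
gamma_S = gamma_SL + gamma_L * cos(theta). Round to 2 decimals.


theta_rad = 52 * pi/180 = 0.907571
gamma_S = 17.3 + 35.2 * cos(0.907571)
= 38.97 mN/m

38.97


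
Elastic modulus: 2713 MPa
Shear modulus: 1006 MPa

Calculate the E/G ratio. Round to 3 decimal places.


E / G = 2713 / 1006 = 2.697

2.697


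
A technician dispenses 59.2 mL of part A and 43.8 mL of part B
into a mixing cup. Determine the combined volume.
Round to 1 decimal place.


Combined volume = 59.2 + 43.8
= 103.0 mL

103.0


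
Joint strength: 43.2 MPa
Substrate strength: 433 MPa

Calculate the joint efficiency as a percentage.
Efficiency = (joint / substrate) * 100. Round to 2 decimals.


Efficiency = (43.2 / 433) * 100 = 9.98%

9.98


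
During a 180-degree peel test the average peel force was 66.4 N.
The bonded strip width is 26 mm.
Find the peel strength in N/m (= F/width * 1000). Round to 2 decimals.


Peel strength = F/width * 1000
= 66.4 / 26 * 1000
= 2553.85 N/m

2553.85


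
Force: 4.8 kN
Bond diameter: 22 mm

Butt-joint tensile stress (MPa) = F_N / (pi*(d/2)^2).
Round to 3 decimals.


F_N = 4.8 * 1000 = 4800.0 N
A = pi*(11.0)^2 = 380.1327 mm^2
stress = 4800.0 / 380.1327 = 12.627 MPa

12.627


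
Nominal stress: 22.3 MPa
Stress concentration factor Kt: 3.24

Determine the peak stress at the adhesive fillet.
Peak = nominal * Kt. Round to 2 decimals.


Peak stress = 22.3 * 3.24
= 72.25 MPa

72.25


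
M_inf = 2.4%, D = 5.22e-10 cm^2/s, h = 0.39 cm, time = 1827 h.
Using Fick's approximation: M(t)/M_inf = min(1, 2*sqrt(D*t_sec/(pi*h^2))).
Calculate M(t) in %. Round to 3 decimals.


t = 6577200 s
ratio = min(1, 2*sqrt(5.22e-10*6577200/(pi*0.1521)))
= 0.169530
M(t) = 2.4 * 0.169530 = 0.407%

0.407


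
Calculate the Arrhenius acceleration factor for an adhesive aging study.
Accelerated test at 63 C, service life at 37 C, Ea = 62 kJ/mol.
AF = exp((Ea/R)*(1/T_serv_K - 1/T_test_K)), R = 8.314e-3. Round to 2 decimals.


T_test = 336.15 K, T_serv = 310.15 K
Ea/R = 62 / 0.008314 = 7457.30
AF = exp(7457.30 * (1/310.15 - 1/336.15))
= 6.42

6.42


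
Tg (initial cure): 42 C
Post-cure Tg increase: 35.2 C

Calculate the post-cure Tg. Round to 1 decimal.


Post-cure Tg = 42 + 35.2 = 77.2 C

77.2


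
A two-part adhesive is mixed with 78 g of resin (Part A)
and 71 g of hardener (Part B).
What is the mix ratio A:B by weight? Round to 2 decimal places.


Mix ratio = mass_A / mass_B
= 78 / 71
= 1.10

1.10


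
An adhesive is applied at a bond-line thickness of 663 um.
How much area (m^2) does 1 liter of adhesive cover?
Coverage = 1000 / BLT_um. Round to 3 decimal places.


Coverage = 1000 / 663 = 1.508 m^2

1.508


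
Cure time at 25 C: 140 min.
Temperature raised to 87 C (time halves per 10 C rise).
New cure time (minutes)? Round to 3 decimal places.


Acceleration factor = 2^(62/10) = 73.5167
New time = 140 / 73.5167 = 1.904 min

1.904


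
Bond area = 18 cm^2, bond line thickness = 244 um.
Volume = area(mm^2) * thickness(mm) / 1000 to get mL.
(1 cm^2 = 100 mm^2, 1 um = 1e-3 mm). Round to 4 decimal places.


area_mm2 = 18 * 100 = 1800
blt_mm = 244 * 1e-3 = 0.244
vol_mm3 = 1800 * 0.244 = 439.2
vol_mL = 439.2 / 1000 = 0.4392 mL

0.4392


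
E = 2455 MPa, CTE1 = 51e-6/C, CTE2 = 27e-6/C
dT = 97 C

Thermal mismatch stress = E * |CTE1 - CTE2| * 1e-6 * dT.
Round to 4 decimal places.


= 2455 * 24e-6 * 97
= 5.7152 MPa

5.7152


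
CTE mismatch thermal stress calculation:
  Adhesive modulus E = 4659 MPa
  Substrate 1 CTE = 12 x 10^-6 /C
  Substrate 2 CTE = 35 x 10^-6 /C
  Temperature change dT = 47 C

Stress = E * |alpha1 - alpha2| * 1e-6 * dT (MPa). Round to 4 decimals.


delta_alpha = |12 - 35| = 23 x 10^-6/C
Stress = 4659 * 23e-6 * 47
= 5.0364 MPa

5.0364


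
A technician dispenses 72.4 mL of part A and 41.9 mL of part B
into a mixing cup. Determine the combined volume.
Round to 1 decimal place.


Combined volume = 72.4 + 41.9
= 114.3 mL

114.3


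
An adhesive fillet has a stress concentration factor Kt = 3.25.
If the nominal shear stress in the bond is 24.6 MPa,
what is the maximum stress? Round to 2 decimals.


Max stress = 24.6 * 3.25 = 79.95 MPa

79.95


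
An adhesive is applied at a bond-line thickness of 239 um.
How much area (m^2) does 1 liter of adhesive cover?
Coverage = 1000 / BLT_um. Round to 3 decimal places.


Coverage = 1000 / 239 = 4.184 m^2

4.184


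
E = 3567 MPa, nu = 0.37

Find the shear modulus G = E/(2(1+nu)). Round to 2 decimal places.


G = 3567 / (2 * 1.37)
= 1301.82 MPa

1301.82


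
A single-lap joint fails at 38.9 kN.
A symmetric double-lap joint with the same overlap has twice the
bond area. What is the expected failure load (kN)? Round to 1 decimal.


Double-lap load = 2 * 38.9 = 77.8 kN

77.8


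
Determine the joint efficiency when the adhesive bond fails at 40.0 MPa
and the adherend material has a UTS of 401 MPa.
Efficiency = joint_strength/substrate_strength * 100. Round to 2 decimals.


Joint efficiency = 40.0 / 401 * 100
= 9.98%

9.98


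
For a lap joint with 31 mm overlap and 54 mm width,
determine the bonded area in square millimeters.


Area = 31 * 54 = 1674 mm^2

1674


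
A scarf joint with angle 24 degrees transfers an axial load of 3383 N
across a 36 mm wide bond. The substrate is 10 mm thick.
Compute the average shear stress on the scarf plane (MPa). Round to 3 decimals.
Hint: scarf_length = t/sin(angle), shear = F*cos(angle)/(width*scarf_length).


scarf_length = 10 / sin(24 deg) = 24.5859 mm
cos(24 deg) = 0.913545
shear stress = 3383 * 0.913545 / (36 * 24.5859)
= 3.492 MPa

3.492


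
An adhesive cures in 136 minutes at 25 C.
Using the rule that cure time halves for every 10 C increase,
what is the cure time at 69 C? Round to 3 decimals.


Factor = 2^((69 - 25) / 10) = 21.1121
Cure time = 136 / 21.1121
= 6.442 minutes

6.442


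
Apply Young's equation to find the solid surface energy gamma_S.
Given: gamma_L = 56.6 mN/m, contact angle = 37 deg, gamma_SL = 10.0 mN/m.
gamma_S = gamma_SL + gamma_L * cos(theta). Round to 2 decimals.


theta_rad = 37 * pi/180 = 0.645772
gamma_S = 10.0 + 56.6 * cos(0.645772)
= 55.20 mN/m

55.20


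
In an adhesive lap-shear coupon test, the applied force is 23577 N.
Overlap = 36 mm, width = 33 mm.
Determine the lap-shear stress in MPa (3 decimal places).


stress = F / (overlap * width)
= 23577 / (36 * 33)
= 19.846 MPa

19.846


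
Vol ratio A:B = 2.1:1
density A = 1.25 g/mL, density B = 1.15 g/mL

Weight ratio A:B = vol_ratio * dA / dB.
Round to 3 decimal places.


Weight ratio = 2.1 * 1.25 / 1.15
= 2.283

2.283


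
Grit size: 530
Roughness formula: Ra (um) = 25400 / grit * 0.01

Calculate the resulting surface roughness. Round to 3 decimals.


Ra = 25400 / 530 * 0.01
= 0.479 um

0.479


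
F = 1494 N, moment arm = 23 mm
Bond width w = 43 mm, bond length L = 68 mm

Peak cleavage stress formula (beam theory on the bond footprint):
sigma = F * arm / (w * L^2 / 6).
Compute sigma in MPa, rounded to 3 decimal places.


sigma = (1494 * 23) / (43 * 4624 / 6)
= 34362 * 6 / 198832
= 206172 / 198832
= 1.037 MPa

1.037


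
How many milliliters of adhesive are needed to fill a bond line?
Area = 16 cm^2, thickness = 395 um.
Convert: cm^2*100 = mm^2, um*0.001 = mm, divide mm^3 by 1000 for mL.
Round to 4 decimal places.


= (16 * 100) * (395 * 0.001) / 1000
= 0.6320 mL

0.6320


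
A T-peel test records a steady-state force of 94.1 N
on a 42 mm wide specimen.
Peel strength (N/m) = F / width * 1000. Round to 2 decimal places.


Peel strength = 94.1 / 42 * 1000
= 2240.48 N/m

2240.48


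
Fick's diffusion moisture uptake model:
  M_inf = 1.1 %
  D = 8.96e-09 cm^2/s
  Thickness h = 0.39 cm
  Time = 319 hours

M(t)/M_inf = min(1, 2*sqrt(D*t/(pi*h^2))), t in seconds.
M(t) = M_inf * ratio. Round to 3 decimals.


t_sec = 319 * 3600 = 1148400
ratio = 2*sqrt(8.96e-09*1148400/(pi*0.39^2))
= min(1, 0.293488)
= 0.293488
M(t) = 1.1 * 0.293488 = 0.323 %

0.323


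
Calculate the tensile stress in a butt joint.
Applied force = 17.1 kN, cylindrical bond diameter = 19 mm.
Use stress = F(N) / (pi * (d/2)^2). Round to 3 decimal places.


A = pi * 9.5^2 = 283.5287 mm^2
sigma = 17100.0 / 283.5287 = 60.311 MPa

60.311


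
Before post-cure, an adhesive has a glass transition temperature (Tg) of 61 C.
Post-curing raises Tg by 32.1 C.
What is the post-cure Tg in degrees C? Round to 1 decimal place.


Tg_post = Tg_base + delta_Tg
= 61 + 32.1
= 93.1 C

93.1


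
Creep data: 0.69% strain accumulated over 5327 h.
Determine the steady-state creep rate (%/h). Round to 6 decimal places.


Rate = 0.69 / 5327 = 0.000130 %/h

0.000130


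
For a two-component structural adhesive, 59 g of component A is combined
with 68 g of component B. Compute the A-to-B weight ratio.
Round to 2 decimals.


Weight ratio A:B = 59 / 68
= 0.87

0.87


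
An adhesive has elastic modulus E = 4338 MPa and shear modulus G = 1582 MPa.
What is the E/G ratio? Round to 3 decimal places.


E/G = 4338 / 1582 = 2.742

2.742


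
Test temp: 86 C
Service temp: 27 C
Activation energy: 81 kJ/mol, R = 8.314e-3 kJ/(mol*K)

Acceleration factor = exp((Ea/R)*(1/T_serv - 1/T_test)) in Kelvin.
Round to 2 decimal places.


AF = exp((81/0.008314)*(1/300.15 - 1/359.15))
= 206.91

206.91


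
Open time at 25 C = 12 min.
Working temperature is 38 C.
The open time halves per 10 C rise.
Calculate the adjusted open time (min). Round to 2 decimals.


factor = 2^((38 - 25) / 10) = 2.4623
ot = 12 / 2.4623 = 4.87 min

4.87


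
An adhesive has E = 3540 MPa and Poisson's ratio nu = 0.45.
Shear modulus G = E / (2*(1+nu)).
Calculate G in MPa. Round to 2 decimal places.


G = 3540 / (2*(1+0.45))
= 3540 / 2.90
= 1220.69 MPa

1220.69


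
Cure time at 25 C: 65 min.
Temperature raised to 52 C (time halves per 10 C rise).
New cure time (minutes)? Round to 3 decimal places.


Acceleration factor = 2^(27/10) = 6.4980
New time = 65 / 6.4980 = 10.003 min

10.003


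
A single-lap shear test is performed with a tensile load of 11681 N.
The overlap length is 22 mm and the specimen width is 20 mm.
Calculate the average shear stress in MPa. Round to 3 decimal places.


Shear stress = F / (overlap * width)
= 11681 / (22 * 20)
= 11681 / 440
= 26.548 MPa

26.548


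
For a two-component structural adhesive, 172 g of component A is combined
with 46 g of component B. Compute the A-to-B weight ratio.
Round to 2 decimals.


Weight ratio A:B = 172 / 46
= 3.74

3.74


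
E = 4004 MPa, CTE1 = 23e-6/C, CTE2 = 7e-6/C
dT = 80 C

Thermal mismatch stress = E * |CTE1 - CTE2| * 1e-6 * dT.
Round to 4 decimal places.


= 4004 * 16e-6 * 80
= 5.1251 MPa

5.1251


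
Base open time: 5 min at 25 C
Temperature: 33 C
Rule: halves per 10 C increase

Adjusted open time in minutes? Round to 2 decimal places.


Acceleration = 2^((33-25)/10) = 1.7411
Open time = 5 / 1.7411 = 2.87 min

2.87


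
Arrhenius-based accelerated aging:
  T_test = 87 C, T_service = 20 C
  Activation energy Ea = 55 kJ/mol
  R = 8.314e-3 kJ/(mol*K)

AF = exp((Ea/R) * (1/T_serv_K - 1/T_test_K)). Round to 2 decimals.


T_test_K = 360.15, T_serv_K = 293.15
AF = exp((55/8.314e-3) * (1/293.15 - 1/360.15))
= 66.56

66.56


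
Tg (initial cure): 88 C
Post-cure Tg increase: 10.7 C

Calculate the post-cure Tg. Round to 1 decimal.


Post-cure Tg = 88 + 10.7 = 98.7 C

98.7


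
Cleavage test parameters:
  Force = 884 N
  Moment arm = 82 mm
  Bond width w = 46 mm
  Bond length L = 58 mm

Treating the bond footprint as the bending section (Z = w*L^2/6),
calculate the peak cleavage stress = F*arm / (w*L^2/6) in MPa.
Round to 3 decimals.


M = 884 * 82 = 72488 N*mm
Z = 46 * 58^2 / 6 = 154744 / 6 mm^3
sigma = M / Z = 6 * 72488 / 154744 = 434928 / 154744
= 2.811 MPa

2.811


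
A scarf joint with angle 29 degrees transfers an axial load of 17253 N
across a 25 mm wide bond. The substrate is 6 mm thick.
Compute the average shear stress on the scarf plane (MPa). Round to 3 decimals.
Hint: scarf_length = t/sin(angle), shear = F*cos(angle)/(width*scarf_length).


scarf_length = 6 / sin(29 deg) = 12.3760 mm
cos(29 deg) = 0.874620
shear stress = 17253 * 0.874620 / (25 * 12.3760)
= 48.771 MPa

48.771


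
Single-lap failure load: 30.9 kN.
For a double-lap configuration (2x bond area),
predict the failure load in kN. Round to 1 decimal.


Failure load = 30.9 * 2 = 61.8 kN

61.8


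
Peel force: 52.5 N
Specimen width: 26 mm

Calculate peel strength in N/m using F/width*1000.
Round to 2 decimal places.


Peel strength = 52.5 / 26 * 1000 = 2019.23 N/m

2019.23


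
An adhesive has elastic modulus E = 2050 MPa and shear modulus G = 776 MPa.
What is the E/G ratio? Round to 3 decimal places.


E/G = 2050 / 776 = 2.642

2.642


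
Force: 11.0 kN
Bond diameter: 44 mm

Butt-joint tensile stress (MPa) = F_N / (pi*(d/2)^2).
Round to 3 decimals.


F_N = 11.0 * 1000 = 11000.0 N
A = pi*(22.0)^2 = 1520.5308 mm^2
stress = 11000.0 / 1520.5308 = 7.234 MPa

7.234


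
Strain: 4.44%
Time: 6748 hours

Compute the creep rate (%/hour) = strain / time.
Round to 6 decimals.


Creep rate = 4.44 / 6748
= 0.000658 %/h

0.000658


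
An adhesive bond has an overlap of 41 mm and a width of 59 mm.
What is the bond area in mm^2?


Bond area = overlap * width
= 41 * 59
= 2419 mm^2

2419


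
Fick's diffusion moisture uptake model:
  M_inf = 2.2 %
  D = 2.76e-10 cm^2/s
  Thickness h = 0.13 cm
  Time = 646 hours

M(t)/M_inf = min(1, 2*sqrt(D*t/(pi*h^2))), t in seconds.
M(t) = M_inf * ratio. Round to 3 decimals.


t_sec = 646 * 3600 = 2325600
ratio = 2*sqrt(2.76e-10*2325600/(pi*0.13^2))
= min(1, 0.219904)
= 0.219904
M(t) = 2.2 * 0.219904 = 0.484 %

0.484


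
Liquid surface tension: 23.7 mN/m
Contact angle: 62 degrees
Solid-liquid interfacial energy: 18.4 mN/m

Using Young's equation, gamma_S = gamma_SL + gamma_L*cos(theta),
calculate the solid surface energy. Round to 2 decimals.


gamma_S = 18.4 + 23.7 * cos(62)
= 29.53 mN/m

29.53


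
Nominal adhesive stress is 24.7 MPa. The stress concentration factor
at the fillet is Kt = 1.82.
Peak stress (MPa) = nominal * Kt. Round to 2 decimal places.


Peak = 24.7 * 1.82 = 44.95 MPa

44.95


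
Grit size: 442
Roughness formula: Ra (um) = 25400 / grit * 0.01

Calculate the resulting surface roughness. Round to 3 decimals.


Ra = 25400 / 442 * 0.01
= 0.575 um

0.575


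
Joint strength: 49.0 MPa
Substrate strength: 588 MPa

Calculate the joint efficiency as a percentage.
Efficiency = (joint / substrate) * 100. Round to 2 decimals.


Efficiency = (49.0 / 588) * 100 = 8.33%

8.33


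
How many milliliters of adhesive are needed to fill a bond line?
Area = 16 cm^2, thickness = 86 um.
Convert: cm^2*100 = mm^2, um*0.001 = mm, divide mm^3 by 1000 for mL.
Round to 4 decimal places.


= (16 * 100) * (86 * 0.001) / 1000
= 0.1376 mL

0.1376


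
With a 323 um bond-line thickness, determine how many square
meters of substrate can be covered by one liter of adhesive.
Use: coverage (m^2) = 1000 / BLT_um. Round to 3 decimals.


Coverage = 1000 / 323 = 3.096 m^2

3.096


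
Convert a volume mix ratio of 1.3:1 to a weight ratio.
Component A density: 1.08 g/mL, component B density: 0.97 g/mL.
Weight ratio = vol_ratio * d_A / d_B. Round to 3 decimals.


= 1.3 * 1.08 / 0.97 = 1.447

1.447


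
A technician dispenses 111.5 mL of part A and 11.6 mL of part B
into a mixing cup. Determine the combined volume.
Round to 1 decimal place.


Combined volume = 111.5 + 11.6
= 123.1 mL

123.1


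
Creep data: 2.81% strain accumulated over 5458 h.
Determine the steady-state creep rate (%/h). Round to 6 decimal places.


Rate = 2.81 / 5458 = 0.000515 %/h

0.000515


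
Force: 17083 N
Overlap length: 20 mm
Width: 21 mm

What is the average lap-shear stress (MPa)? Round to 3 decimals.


Average shear stress = F / (overlap * width)
= 17083 / (20 * 21)
= 40.674 MPa

40.674


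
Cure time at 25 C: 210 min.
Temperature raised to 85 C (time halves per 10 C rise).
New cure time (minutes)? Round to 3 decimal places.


Acceleration factor = 2^(60/10) = 64.0000
New time = 210 / 64.0000 = 3.281 min

3.281


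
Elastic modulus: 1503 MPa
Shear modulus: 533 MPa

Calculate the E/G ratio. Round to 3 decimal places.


E / G = 1503 / 533 = 2.820

2.820


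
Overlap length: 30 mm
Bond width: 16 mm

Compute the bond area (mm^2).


Bond area = 30 * 16 = 480 mm^2

480


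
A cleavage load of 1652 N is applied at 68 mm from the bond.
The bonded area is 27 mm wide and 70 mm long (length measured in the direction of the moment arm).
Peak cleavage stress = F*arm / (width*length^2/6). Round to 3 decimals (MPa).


Moment = 1652 * 68 = 112336 N*mm
Section modulus = 27 * 4900 / 6 = 132300 / 6 mm^3
Stress = 112336 / (132300 / 6) = 674016 / 132300
= 5.095 MPa

5.095


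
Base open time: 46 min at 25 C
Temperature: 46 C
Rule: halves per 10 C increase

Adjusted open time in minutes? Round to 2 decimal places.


Acceleration = 2^((46-25)/10) = 4.2871
Open time = 46 / 4.2871 = 10.73 min

10.73


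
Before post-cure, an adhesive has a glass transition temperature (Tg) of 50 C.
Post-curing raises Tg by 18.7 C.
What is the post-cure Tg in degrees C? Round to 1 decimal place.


Tg_post = Tg_base + delta_Tg
= 50 + 18.7
= 68.7 C

68.7


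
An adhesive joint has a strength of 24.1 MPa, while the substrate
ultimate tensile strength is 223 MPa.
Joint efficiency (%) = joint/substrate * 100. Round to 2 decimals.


Efficiency = 24.1 / 223 * 100
= 10.81%

10.81


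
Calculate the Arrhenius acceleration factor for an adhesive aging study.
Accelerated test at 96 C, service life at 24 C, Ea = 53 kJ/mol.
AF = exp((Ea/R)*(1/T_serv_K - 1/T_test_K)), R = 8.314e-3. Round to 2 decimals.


T_test = 369.15 K, T_serv = 297.15 K
Ea/R = 53 / 0.008314 = 6374.79
AF = exp(6374.79 * (1/297.15 - 1/369.15))
= 65.65

65.65


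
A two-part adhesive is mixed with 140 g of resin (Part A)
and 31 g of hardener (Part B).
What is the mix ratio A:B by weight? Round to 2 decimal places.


Mix ratio = mass_A / mass_B
= 140 / 31
= 4.52

4.52


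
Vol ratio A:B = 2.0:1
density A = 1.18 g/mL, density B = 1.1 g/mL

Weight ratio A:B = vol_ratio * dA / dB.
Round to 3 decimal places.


Weight ratio = 2.0 * 1.18 / 1.1
= 2.145

2.145


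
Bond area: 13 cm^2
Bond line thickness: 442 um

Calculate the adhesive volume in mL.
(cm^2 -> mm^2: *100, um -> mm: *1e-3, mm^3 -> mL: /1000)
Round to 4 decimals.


V = 13*100 * 442*1e-3 / 1000
= 0.5746 mL

0.5746


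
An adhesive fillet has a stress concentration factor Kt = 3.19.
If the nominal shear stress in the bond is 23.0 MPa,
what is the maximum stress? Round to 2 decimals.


Max stress = 23.0 * 3.19 = 73.37 MPa

73.37


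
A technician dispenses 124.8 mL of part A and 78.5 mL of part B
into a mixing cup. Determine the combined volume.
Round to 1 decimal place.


Combined volume = 124.8 + 78.5
= 203.3 mL

203.3


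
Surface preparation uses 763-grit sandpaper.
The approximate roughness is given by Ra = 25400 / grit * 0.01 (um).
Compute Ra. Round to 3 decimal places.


Ra = 25400 / 763 * 0.01
= 254 / 763
= 0.333 um

0.333


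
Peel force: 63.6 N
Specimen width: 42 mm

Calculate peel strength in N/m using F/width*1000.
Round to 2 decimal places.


Peel strength = 63.6 / 42 * 1000 = 1514.29 N/m

1514.29


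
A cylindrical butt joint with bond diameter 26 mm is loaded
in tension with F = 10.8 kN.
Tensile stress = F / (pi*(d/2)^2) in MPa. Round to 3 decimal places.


Area = pi * (26/2)^2 = 530.9292 mm^2
Stress = 10.8*1000 / 530.9292
= 20.342 MPa

20.342


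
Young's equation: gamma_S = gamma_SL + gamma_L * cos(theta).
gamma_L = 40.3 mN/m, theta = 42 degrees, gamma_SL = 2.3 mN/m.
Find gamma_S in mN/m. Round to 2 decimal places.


cos(42 deg) = 0.743145
gamma_S = 2.3 + 40.3 * 0.743145
= 32.25 mN/m

32.25


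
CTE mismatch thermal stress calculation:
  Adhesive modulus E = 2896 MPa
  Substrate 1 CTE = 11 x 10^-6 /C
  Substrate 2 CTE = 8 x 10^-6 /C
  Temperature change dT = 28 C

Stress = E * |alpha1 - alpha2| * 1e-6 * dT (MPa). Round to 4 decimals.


delta_alpha = |11 - 8| = 3 x 10^-6/C
Stress = 2896 * 3e-6 * 28
= 0.2433 MPa

0.2433


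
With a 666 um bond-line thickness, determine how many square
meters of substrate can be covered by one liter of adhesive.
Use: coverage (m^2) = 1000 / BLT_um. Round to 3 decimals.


Coverage = 1000 / 666 = 1.502 m^2

1.502


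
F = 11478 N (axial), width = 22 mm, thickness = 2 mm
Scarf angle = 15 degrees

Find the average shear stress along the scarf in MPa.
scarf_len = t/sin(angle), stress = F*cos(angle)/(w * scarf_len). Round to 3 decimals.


scarf_len = 2/sin(15 deg) = 7.7274
cos(15 deg) = 0.965926
stress = 11478*0.965926/(22*7.7274) = 65.216 MPa

65.216


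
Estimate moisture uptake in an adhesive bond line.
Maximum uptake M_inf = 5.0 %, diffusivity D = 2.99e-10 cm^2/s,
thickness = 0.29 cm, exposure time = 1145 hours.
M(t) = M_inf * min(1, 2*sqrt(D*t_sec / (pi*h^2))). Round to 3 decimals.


Convert time: 1145 h = 4122000 s
ratio = min(1, 2*sqrt(2.99e-10*4122000/(pi*0.29^2)))
= 0.136599
M(t) = 5.0 * 0.136599 = 0.683%

0.683


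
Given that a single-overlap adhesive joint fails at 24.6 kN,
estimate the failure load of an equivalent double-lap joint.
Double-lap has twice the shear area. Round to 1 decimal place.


Double-lap factor = 2
Expected load = 24.6 * 2 = 49.2 kN

49.2


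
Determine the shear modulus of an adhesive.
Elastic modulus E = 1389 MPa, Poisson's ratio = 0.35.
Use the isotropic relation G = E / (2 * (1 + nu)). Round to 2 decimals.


G = 1389 / (2*(1+0.35)) = 1389 / 2.70
= 514.44 MPa

514.44


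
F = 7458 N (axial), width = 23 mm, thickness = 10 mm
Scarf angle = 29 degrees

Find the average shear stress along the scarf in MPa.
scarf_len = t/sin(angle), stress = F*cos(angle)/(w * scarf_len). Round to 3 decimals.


scarf_len = 10/sin(29 deg) = 20.6267
cos(29 deg) = 0.874620
stress = 7458*0.874620/(23*20.6267) = 13.749 MPa

13.749


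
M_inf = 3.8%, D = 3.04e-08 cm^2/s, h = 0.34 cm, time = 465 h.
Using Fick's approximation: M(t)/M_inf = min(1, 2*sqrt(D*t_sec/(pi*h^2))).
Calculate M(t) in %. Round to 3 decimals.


t = 1674000 s
ratio = min(1, 2*sqrt(3.04e-08*1674000/(pi*0.1156)))
= 0.748670
M(t) = 3.8 * 0.748670 = 2.845%

2.845


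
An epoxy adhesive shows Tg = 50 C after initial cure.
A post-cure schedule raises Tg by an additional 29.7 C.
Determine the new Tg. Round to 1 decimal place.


New Tg = 50 + 29.7
= 79.7 C

79.7


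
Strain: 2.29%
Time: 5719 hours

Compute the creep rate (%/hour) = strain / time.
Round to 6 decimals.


Creep rate = 2.29 / 5719
= 0.000400 %/h

0.000400


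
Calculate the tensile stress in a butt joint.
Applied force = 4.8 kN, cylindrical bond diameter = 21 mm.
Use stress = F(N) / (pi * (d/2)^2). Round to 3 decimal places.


A = pi * 10.5^2 = 346.3606 mm^2
sigma = 4800.0 / 346.3606 = 13.858 MPa

13.858


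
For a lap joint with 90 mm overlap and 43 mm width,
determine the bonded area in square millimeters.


Area = 90 * 43 = 3870 mm^2

3870


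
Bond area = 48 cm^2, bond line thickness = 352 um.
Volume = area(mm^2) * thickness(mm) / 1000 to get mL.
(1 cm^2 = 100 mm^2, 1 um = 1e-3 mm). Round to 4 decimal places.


area_mm2 = 48 * 100 = 4800
blt_mm = 352 * 1e-3 = 0.352
vol_mm3 = 4800 * 0.352 = 1689.6
vol_mL = 1689.6 / 1000 = 1.6896 mL

1.6896


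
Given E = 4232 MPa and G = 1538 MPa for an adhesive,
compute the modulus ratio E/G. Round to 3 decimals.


E/G ratio = 4232 / 1538 = 2.752

2.752


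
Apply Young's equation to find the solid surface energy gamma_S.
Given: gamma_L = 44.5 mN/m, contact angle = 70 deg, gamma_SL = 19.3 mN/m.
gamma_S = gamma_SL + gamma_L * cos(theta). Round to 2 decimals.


theta_rad = 70 * pi/180 = 1.221730
gamma_S = 19.3 + 44.5 * cos(1.221730)
= 34.52 mN/m

34.52


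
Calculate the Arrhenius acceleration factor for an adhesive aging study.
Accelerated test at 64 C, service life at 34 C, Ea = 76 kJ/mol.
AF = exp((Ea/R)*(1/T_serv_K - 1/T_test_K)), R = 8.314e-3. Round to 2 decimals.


T_test = 337.15 K, T_serv = 307.15 K
Ea/R = 76 / 0.008314 = 9141.21
AF = exp(9141.21 * (1/307.15 - 1/337.15))
= 14.13

14.13


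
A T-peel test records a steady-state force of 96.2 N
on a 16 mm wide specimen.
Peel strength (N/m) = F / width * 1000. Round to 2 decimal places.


Peel strength = 96.2 / 16 * 1000
= 6012.50 N/m

6012.50


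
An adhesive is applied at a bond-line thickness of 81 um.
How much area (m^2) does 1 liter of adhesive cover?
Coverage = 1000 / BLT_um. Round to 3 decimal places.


Coverage = 1000 / 81 = 12.346 m^2

12.346


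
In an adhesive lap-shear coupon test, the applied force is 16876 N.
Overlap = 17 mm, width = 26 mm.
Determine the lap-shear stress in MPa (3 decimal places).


stress = F / (overlap * width)
= 16876 / (17 * 26)
= 38.181 MPa

38.181


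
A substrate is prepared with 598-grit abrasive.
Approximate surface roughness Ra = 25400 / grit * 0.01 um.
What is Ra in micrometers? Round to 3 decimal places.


Ra = 25400 / 598 * 0.01 = 0.425 um

0.425


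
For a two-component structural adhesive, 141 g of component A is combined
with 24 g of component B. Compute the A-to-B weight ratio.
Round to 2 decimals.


Weight ratio A:B = 141 / 24
= 5.88

5.88


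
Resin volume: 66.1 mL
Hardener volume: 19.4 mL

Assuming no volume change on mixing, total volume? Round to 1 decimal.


V_total = 66.1 + 19.4 = 85.5 mL

85.5


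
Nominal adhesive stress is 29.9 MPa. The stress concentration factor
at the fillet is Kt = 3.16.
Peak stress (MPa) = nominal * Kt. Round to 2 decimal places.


Peak = 29.9 * 3.16 = 94.48 MPa

94.48


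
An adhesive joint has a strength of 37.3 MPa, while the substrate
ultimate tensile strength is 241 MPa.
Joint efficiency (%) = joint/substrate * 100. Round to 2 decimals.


Efficiency = 37.3 / 241 * 100
= 15.48%

15.48


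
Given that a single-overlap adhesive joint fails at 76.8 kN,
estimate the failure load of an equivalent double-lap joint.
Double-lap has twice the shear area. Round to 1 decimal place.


Double-lap factor = 2
Expected load = 76.8 * 2 = 153.6 kN

153.6


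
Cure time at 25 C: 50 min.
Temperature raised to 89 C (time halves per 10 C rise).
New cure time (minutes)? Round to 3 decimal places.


Acceleration factor = 2^(64/10) = 84.4485
New time = 50 / 84.4485 = 0.592 min

0.592


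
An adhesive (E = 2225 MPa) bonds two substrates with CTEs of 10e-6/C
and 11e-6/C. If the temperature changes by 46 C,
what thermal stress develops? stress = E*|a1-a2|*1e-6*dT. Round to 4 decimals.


Stress = 2225 * |10 - 11| * 1e-6 * 46
= 0.1024 MPa

0.1024


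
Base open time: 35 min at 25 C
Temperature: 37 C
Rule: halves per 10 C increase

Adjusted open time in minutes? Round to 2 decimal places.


Acceleration = 2^((37-25)/10) = 2.2974
Open time = 35 / 2.2974 = 15.23 min

15.23


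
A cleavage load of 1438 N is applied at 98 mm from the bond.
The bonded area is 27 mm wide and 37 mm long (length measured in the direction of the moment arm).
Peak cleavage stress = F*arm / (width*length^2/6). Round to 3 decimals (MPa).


Moment = 1438 * 98 = 140924 N*mm
Section modulus = 27 * 1369 / 6 = 36963 / 6 mm^3
Stress = 140924 / (36963 / 6) = 845544 / 36963
= 22.875 MPa

22.875


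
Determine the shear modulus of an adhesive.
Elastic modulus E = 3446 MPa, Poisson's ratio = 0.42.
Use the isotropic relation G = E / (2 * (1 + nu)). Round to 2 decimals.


G = 3446 / (2*(1+0.42)) = 3446 / 2.84
= 1213.38 MPa

1213.38


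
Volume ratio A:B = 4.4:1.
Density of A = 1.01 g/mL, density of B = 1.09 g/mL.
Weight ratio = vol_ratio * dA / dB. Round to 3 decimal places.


Wt ratio = 4.4 * 1.01 / 1.09
= 4.077

4.077


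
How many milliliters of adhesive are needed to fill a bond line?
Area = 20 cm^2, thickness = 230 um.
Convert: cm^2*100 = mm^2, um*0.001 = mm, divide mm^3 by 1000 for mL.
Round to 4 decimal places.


= (20 * 100) * (230 * 0.001) / 1000
= 0.4600 mL

0.4600


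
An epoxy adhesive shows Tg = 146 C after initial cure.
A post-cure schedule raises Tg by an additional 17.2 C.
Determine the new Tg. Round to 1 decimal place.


New Tg = 146 + 17.2
= 163.2 C

163.2


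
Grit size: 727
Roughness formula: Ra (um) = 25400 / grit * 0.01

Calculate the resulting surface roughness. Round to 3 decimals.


Ra = 25400 / 727 * 0.01
= 0.349 um

0.349


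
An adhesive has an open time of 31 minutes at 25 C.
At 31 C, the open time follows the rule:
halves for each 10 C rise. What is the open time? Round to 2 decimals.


Factor = 2^((31-25)/10) = 1.5157
Open time = 31 / 1.5157 = 20.45 min

20.45


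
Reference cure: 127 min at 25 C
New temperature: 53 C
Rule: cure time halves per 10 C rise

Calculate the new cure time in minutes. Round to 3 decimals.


factor = 2^((53-25)/10) = 6.9644
t_new = 127 / 6.9644 = 18.236 min

18.236


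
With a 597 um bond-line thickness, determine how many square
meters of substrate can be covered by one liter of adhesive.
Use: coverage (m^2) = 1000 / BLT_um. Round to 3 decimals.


Coverage = 1000 / 597 = 1.675 m^2

1.675


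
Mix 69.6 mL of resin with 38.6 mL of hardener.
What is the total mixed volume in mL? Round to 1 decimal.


Total = 69.6 + 38.6 = 108.2 mL

108.2


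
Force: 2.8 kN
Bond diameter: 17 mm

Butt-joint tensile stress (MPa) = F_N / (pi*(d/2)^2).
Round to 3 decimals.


F_N = 2.8 * 1000 = 2800.0 N
A = pi*(8.5)^2 = 226.9801 mm^2
stress = 2800.0 / 226.9801 = 12.336 MPa

12.336


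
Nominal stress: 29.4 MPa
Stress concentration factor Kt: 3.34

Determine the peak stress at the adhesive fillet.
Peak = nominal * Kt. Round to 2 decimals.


Peak stress = 29.4 * 3.34
= 98.20 MPa

98.20


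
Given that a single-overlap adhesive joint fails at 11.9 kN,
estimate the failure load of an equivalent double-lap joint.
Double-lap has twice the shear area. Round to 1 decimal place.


Double-lap factor = 2
Expected load = 11.9 * 2 = 23.8 kN

23.8


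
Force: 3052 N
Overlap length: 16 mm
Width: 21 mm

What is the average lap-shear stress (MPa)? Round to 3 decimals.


Average shear stress = F / (overlap * width)
= 3052 / (16 * 21)
= 9.083 MPa

9.083


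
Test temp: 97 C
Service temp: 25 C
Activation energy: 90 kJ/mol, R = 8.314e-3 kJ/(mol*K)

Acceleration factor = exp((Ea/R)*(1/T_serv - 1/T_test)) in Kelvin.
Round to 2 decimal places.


AF = exp((90/0.008314)*(1/298.15 - 1/370.15))
= 1167.25

1167.25


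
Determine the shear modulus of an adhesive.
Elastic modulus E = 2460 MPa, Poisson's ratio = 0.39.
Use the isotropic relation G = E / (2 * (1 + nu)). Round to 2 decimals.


G = 2460 / (2*(1+0.39)) = 2460 / 2.78
= 884.89 MPa

884.89


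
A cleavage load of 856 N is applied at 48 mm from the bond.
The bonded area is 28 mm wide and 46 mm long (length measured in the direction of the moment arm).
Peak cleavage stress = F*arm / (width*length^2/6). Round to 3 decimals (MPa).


Moment = 856 * 48 = 41088 N*mm
Section modulus = 28 * 2116 / 6 = 59248 / 6 mm^3
Stress = 41088 / (59248 / 6) = 246528 / 59248
= 4.161 MPa

4.161


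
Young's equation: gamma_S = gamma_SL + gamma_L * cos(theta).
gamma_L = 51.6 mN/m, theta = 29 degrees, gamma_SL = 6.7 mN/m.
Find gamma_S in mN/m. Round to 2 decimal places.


cos(29 deg) = 0.874620
gamma_S = 6.7 + 51.6 * 0.874620
= 51.83 mN/m

51.83


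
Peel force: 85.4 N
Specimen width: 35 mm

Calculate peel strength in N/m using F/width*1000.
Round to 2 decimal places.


Peel strength = 85.4 / 35 * 1000 = 2440.00 N/m

2440.00


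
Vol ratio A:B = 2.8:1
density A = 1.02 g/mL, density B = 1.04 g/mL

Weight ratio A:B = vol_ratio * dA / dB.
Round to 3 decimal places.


Weight ratio = 2.8 * 1.02 / 1.04
= 2.746

2.746


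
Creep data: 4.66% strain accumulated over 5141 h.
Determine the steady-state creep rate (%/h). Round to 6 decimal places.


Rate = 4.66 / 5141 = 0.000906 %/h

0.000906
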